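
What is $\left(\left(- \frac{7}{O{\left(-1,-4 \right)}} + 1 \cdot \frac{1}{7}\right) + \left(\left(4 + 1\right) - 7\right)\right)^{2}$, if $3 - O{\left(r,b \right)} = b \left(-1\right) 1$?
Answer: $\frac{1296}{49} \approx 26.449$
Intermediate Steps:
$O{\left(r,b \right)} = 3 + b$ ($O{\left(r,b \right)} = 3 - b \left(-1\right) 1 = 3 - - b 1 = 3 - - b = 3 + b$)
$\left(\left(- \frac{7}{O{\left(-1,-4 \right)}} + 1 \cdot \frac{1}{7}\right) + \left(\left(4 + 1\right) - 7\right)\right)^{2} = \left(\left(- \frac{7}{3 - 4} + 1 \cdot \frac{1}{7}\right) + \left(\left(4 + 1\right) - 7\right)\right)^{2} = \left(\left(- \frac{7}{-1} + 1 \cdot \frac{1}{7}\right) + \left(5 - 7\right)\right)^{2} = \left(\left(\left(-7\right) \left(-1\right) + \frac{1}{7}\right) - 2\right)^{2} = \left(\left(7 + \frac{1}{7}\right) - 2\right)^{2} = \left(\frac{50}{7} - 2\right)^{2} = \left(\frac{36}{7}\right)^{2} = \frac{1296}{49}$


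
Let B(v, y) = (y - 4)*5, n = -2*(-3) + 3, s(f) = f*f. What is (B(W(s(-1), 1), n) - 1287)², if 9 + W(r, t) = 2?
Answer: 1592644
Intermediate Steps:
s(f) = f²
W(r, t) = -7 (W(r, t) = -9 + 2 = -7)
n = 9 (n = 6 + 3 = 9)
B(v, y) = -20 + 5*y (B(v, y) = (-4 + y)*5 = -20 + 5*y)
(B(W(s(-1), 1), n) - 1287)² = ((-20 + 5*9) - 1287)² = ((-20 + 45) - 1287)² = (25 - 1287)² = (-1262)² = 1592644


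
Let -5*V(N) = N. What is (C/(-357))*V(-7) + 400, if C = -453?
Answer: 34151/85 ≈ 401.78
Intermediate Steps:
V(N) = -N/5
(C/(-357))*V(-7) + 400 = (-453/(-357))*(-⅕*(-7)) + 400 = -453*(-1/357)*(7/5) + 400 = (151/119)*(7/5) + 400 = 151/85 + 400 = 34151/85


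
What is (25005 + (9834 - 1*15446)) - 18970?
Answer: 423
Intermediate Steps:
(25005 + (9834 - 1*15446)) - 18970 = (25005 + (9834 - 15446)) - 18970 = (25005 - 5612) - 18970 = 19393 - 18970 = 423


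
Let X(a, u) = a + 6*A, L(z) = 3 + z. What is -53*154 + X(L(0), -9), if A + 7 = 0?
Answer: -8201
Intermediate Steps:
A = -7 (A = -7 + 0 = -7)
X(a, u) = -42 + a (X(a, u) = a + 6*(-7) = a - 42 = -42 + a)
-53*154 + X(L(0), -9) = -53*154 + (-42 + (3 + 0)) = -8162 + (-42 + 3) = -8162 - 39 = -8201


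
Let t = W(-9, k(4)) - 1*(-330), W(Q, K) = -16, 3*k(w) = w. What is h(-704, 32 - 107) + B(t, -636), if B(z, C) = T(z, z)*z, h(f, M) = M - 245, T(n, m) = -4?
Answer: -1576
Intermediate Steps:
k(w) = w/3
t = 314 (t = -16 - 1*(-330) = -16 + 330 = 314)
h(f, M) = -245 + M
B(z, C) = -4*z
h(-704, 32 - 107) + B(t, -636) = (-245 + (32 - 107)) - 4*314 = (-245 - 75) - 1256 = -320 - 1256 = -1576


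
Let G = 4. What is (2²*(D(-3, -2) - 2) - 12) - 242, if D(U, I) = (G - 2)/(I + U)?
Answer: -1318/5 ≈ -263.60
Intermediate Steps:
D(U, I) = 2/(I + U) (D(U, I) = (4 - 2)/(I + U) = 2/(I + U))
(2²*(D(-3, -2) - 2) - 12) - 242 = (2²*(2/(-2 - 3) - 2) - 12) - 242 = (4*(2/(-5) - 2) - 12) - 242 = (4*(2*(-⅕) - 2) - 12) - 242 = (4*(-⅖ - 2) - 12) - 242 = (4*(-12/5) - 12) - 242 = (-48/5 - 12) - 242 = -108/5 - 242 = -1318/5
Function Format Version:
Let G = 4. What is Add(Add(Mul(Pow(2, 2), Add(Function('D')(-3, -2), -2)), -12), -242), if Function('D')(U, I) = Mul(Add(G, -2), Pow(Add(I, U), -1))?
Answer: Rational(-1318, 5) ≈ -263.60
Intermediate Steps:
Function('D')(U, I) = Mul(2, Pow(Add(I, U), -1)) (Function('D')(U, I) = Mul(Add(4, -2), Pow(Add(I, U), -1)) = Mul(2, Pow(Add(I, U), -1)))
Add(Add(Mul(Pow(2, 2), Add(Function('D')(-3, -2), -2)), -12), -242) = Add(Add(Mul(Pow(2, 2), Add(Mul(2, Pow(Add(-2, -3), -1)), -2)), -12), -242) = Add(Add(Mul(4, Add(Mul(2, Pow(-5, -1)), -2)), -12), -242) = Add(Add(Mul(4, Add(Mul(2, Rational(-1, 5)), -2)), -12), -242) = Add(Add(Mul(4, Add(Rational(-2, 5), -2)), -12), -242) = Add(Add(Mul(4, Rational(-12, 5)), -12), -242) = Add(Add(Rational(-48, 5), -12), -242) = Add(Rational(-108, 5), -242) = Rational(-1318, 5)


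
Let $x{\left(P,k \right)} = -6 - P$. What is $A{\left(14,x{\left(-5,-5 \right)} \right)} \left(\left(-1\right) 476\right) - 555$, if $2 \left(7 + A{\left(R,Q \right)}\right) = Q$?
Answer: $3015$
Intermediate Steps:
$A{\left(R,Q \right)} = -7 + \frac{Q}{2}$
$A{\left(14,x{\left(-5,-5 \right)} \right)} \left(\left(-1\right) 476\right) - 555 = \left(-7 + \frac{-6 - -5}{2}\right) \left(\left(-1\right) 476\right) - 555 = \left(-7 + \frac{-6 + 5}{2}\right) \left(-476\right) - 555 = \left(-7 + \frac{1}{2} \left(-1\right)\right) \left(-476\right) - 555 = \left(-7 - \frac{1}{2}\right) \left(-476\right) - 555 = \left(- \frac{15}{2}\right) \left(-476\right) - 555 = 3570 - 555 = 3015$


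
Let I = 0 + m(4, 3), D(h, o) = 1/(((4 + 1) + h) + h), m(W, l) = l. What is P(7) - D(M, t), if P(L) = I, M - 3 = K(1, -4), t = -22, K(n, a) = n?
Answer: 38/13 ≈ 2.9231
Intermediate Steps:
M = 4 (M = 3 + 1 = 4)
D(h, o) = 1/(5 + 2*h) (D(h, o) = 1/((5 + h) + h) = 1/(5 + 2*h))
I = 3 (I = 0 + 3 = 3)
P(L) = 3
P(7) - D(M, t) = 3 - 1/(5 + 2*4) = 3 - 1/(5 + 8) = 3 - 1/13 = 38/13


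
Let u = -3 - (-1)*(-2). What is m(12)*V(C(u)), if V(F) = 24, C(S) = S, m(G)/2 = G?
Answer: 576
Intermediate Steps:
m(G) = 2*G
u = -5 (u = -3 - 1*2 = -3 - 2 = -5)
m(12)*V(C(u)) = (2*12)*24 = 24*24 = 576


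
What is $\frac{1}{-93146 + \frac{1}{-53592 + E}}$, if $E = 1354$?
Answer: $- \frac{52238}{4865760749} \approx -1.0736 \cdot 10^{-5}$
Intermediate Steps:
$\frac{1}{-93146 + \frac{1}{-53592 + E}} = \frac{1}{-93146 + \frac{1}{-53592 + 1354}} = \frac{1}{-93146 + \frac{1}{-52238}} = \frac{1}{-93146 - \frac{1}{52238}} = \frac{1}{- \frac{4865760749}{52238}} = - \frac{52238}{4865760749}$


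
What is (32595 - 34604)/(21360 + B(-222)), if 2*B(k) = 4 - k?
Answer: -2009/21473 ≈ -0.093559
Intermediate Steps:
B(k) = 2 - k/2 (B(k) = (4 - k)/2 = 2 - k/2)
(32595 - 34604)/(21360 + B(-222)) = (32595 - 34604)/(21360 + (2 - 1/2*(-222))) = -2009/(21360 + (2 + 111)) = -2009/(21360 + 113) = -2009/21473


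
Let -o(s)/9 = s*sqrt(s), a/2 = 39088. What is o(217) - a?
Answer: -78176 - 1953*sqrt(217) ≈ -1.0695e+5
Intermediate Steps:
a = 78176 (a = 2*39088 = 78176)
o(s) = -9*s**(3/2) (o(s) = -9*s*sqrt(s) = -9*s**(3/2))
o(217) - a = -1953*sqrt(217) - 1*78176 = -1953*sqrt(217) - 78176 = -78176 - 1953*sqrt(217)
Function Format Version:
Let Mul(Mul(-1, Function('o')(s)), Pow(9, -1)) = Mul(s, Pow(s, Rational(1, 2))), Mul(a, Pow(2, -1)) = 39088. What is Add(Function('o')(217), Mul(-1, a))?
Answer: Add(-78176, Mul(-1953, Pow(217, Rational(1, 2)))) ≈ -1.0695e+5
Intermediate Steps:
a = 78176 (a = Mul(2, 39088) = 78176)
Function('o')(s) = Mul(-9, Pow(s, Rational(3, 2))) (Function('o')(s) = Mul(-9, Mul(s, Pow(s, Rational(1, 2)))) = Mul(-9, Pow(s, Rational(3, 2))))
Add(Function('o')(217), Mul(-1, a)) = Add(Mul(-9, Pow(217, Rational(3, 2))), Mul(-1, 78176)) = Add(Mul(-9, Mul(217, Pow(217, Rational(1, 2)))), -78176) = Add(Mul(-1953, Pow(217, Rational(1, 2))), -78176) = Add(-78176, Mul(-1953, Pow(217, Rational(1, 2))))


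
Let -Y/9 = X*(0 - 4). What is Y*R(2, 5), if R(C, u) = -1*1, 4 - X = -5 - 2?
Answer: -396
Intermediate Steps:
X = 11 (X = 4 - (-5 - 2) = 4 - 1*(-7) = 4 + 7 = 11)
R(C, u) = -1
Y = 396 (Y = -99*(0 - 4) = -99*(-4) = -9*(-44) = 396)
Y*R(2, 5) = 396*(-1) = -396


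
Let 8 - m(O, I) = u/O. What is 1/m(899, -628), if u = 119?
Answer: 899/7073 ≈ 0.12710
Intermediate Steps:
m(O, I) = 8 - 119/O
1/m(899, -628) = 1/(8 - 119/899) = 1/(7073/899) = 899/7073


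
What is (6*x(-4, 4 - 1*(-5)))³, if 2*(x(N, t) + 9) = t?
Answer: -19683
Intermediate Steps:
x(N, t) = -9 + t/2
(6*x(-4, 4 - 1*(-5)))³ = (6*(-9 + (4 - 1*(-5))/2))³ = (6*(-9 + (4 + 5)/2))³ = (6*(-9 + (½)*9))³ = (6*(-9 + 9/2))³ = (6*(-9/2))³ = (-27)³ = -19683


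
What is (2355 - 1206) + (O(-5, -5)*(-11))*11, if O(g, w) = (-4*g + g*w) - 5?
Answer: -3691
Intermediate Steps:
O(g, w) = -5 - 4*g + g*w
(2355 - 1206) + (O(-5, -5)*(-11))*11 = (2355 - 1206) + ((-5 - 4*(-5) - 5*(-5))*(-11))*11 = 1149 + ((-5 + 20 + 25)*(-11))*11 = 1149 + (40*(-11))*11 = 1149 - 440*11 = 1149 - 4840 = -3691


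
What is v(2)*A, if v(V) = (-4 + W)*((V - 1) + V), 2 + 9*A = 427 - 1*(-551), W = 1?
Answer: -976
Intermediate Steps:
A = 976/9 (A = -2/9 + (427 - 1*(-551))/9 = -2/9 + (427 + 551)/9 = -2/9 + (1/9)*978 = -2/9 + 326/3 = 976/9 ≈ 108.44)
v(V) = 3 - 6*V (v(V) = (-4 + 1)*((V - 1) + V) = -3*((-1 + V) + V) = -3*(-1 + 2*V) = 3 - 6*V)
v(2)*A = (3 - 6*2)*(976/9) = (3 - 12)*(976/9) = -9*976/9 = -976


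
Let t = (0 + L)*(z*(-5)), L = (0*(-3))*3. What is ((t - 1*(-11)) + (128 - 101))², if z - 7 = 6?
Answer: 1444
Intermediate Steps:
z = 13 (z = 7 + 6 = 13)
L = 0 (L = 0*3 = 0)
t = 0 (t = (0 + 0)*(13*(-5)) = 0*(-65) = 0)
((t - 1*(-11)) + (128 - 101))² = ((0 - 1*(-11)) + (128 - 101))² = ((0 + 11) + 27)² = (11 + 27)² = 38² = 1444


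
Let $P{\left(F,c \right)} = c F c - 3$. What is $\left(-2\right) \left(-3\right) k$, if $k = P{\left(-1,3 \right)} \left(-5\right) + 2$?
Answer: $372$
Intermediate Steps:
$P{\left(F,c \right)} = -3 + F c^{2}$ ($P{\left(F,c \right)} = F c c - 3 = F c^{2} - 3 = -3 + F c^{2}$)
$k = 62$ ($k = \left(-3 - 3^{2}\right) \left(-5\right) + 2 = \left(-3 - 9\right) \left(-5\right) + 2 = \left(-12\right) \left(-5\right) + 2 = 60 + 2 = 62$)
$\left(-2\right) \left(-3\right) k = \left(-2\right) \left(-3\right) 62 = 6 \cdot 62 = 372$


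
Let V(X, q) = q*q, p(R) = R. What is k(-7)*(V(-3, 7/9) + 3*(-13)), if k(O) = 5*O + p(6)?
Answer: 90190/81 ≈ 1113.5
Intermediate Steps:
V(X, q) = q²
k(O) = 6 + 5*O (k(O) = 5*O + 6 = 6 + 5*O)
k(-7)*(V(-3, 7/9) + 3*(-13)) = (6 + 5*(-7))*((7/9)² + 3*(-13)) = (6 - 35)*((7*(⅑))² - 39) = -29*((7/9)² - 39) = -29*(49/81 - 39) = -29*(-3110/81) = 90190/81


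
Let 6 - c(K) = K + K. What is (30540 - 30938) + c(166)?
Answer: -724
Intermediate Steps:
c(K) = 6 - 2*K (c(K) = 6 - (K + K) = 6 - 2*K)
(30540 - 30938) + c(166) = (30540 - 30938) + (6 - 2*166) = -398 + (6 - 332) = -398 - 326 = -724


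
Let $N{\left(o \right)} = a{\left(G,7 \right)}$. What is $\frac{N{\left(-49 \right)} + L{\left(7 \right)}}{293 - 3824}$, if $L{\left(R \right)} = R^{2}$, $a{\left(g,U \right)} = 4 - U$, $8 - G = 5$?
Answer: $- \frac{46}{3531} \approx -0.013027$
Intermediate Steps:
$G = 3$ ($G = 8 - 5 = 3$)
$N{\left(o \right)} = -3$ ($N{\left(o \right)} = 4 - 7 = -3$)
$\frac{N{\left(-49 \right)} + L{\left(7 \right)}}{293 - 3824} = \frac{-3 + 7^{2}}{293 - 3824} = \frac{-3 + 49}{-3531} = 46 \left(- \frac{1}{3531}\right) = - \frac{46}{3531}$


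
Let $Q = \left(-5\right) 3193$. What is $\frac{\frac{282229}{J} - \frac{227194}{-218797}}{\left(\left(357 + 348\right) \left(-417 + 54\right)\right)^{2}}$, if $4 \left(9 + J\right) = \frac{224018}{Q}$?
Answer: $- \frac{73022747252132}{211960193865060528525} \approx -3.4451 \cdot 10^{-7}$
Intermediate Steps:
$Q = -15965$
$J = - \frac{399379}{31930}$ ($J = -9 + \frac{224018 \frac{1}{-15965}}{4} = -9 + \frac{224018 \left(- \frac{1}{15965}\right)}{4} = -9 + \frac{1}{4} \left(- \frac{224018}{15965}\right) = -9 - \frac{112009}{31930} = - \frac{399379}{31930} \approx -12.508$)
$\frac{\frac{282229}{J} - \frac{227194}{-218797}}{\left(\left(357 + 348\right) \left(-417 + 54\right)\right)^{2}} = \frac{\frac{282229}{- \frac{399379}{31930}} - \frac{227194}{-218797}}{\left(\left(357 + 348\right) \left(-417 + 54\right)\right)^{2}} = \frac{282229 \left(- \frac{31930}{399379}\right) - - \frac{227194}{218797}}{\left(705 \left(-363\right)\right)^{2}} = \frac{- \frac{9011571970}{399379} + \frac{227194}{218797}}{\left(-255915\right)^{2}} = - \frac{1971614175807564}{87382927063 \cdot 65492487225} = \left(- \frac{1971614175807564}{87382927063}\right) \frac{1}{65492487225} = - \frac{73022747252132}{211960193865060528525}$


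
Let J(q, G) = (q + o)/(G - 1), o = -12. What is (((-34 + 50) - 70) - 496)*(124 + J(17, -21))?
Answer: -68075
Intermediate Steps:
J(q, G) = (-12 + q)/(-1 + G) (J(q, G) = (q - 12)/(G - 1) = (-12 + q)/(-1 + G))
(((-34 + 50) - 70) - 496)*(124 + J(17, -21)) = (((-34 + 50) - 70) - 496)*(124 + (-12 + 17)/(-1 - 21)) = ((16 - 70) - 496)*(124 + 5/(-22)) = (-54 - 496)*(124 - 1/22*5) = -550*(124 - 5/22) = -550*2723/22 = -68075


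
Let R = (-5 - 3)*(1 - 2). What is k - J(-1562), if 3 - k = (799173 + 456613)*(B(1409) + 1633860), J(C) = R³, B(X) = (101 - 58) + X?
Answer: -2053601915741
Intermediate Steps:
R = 8 (R = -8*(-1) = 8)
B(X) = 43 + X
J(C) = 512 (J(C) = 8³ = 512)
k = -2053601915229 (k = 3 - (799173 + 456613)*((43 + 1409) + 1633860) = 3 - 1255786*(1452 + 1633860) = 3 - 1255786*1635312 = 3 - 1*2053601915232 = 3 - 2053601915232 = -2053601915229)
k - J(-1562) = -2053601915229 - 1*512 = -2053601915229 - 512 = -2053601915741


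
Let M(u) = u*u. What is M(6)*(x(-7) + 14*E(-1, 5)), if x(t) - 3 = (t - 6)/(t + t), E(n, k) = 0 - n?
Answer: 4518/7 ≈ 645.43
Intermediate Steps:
M(u) = u²
E(n, k) = -n
x(t) = 3 + (-6 + t)/(2*t) (x(t) = 3 + (t - 6)/(t + t) = 3 + (-6 + t)/((2*t)) = 3 + (-6 + t)*(1/(2*t)) = 3 + (-6 + t)/(2*t))
M(6)*(x(-7) + 14*E(-1, 5)) = 6²*((7/2 - 3/(-7)) + 14*(-1*(-1))) = 36*((7/2 - 3*(-⅐)) + 14*1) = 36*((7/2 + 3/7) + 14) = 36*(55/14 + 14) = 36*(251/14) = 4518/7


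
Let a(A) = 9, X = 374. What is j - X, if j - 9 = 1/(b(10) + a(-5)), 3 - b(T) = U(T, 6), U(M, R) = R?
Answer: -2189/6 ≈ -364.83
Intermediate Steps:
b(T) = -3 (b(T) = 3 - 1*6 = 3 - 6 = -3)
j = 55/6 (j = 9 + 1/(-3 + 9) = 9 + 1/6 = 55/6 ≈ 9.1667)
j - X = 55/6 - 1*374 = 55/6 - 374 = -2189/6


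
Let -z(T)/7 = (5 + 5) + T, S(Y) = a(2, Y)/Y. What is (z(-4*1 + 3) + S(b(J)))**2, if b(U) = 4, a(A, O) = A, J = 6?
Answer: 15625/4 ≈ 3906.3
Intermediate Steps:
S(Y) = 2/Y
z(T) = -70 - 7*T (z(T) = -7*((5 + 5) + T) = -7*(10 + T) = -70 - 7*T)
(z(-4*1 + 3) + S(b(J)))**2 = ((-70 - 7*(-4*1 + 3)) + 2/4)**2 = ((-70 - 7*(-4 + 3)) + 2*(1/4))**2 = ((-70 - 7*(-1)) + 1/2)**2 = ((-70 + 7) + 1/2)**2 = (-63 + 1/2)**2 = (-125/2)**2 = 15625/4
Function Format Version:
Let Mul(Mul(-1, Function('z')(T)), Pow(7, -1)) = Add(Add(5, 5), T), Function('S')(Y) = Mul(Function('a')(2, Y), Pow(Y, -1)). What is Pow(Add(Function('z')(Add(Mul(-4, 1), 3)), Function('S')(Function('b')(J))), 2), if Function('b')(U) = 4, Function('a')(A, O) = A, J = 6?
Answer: Rational(15625, 4) ≈ 3906.3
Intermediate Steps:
Function('S')(Y) = Mul(2, Pow(Y, -1))
Function('z')(T) = Add(-70, Mul(-7, T)) (Function('z')(T) = Mul(-7, Add(Add(5, 5), T)) = Mul(-7, Add(10, T)) = Add(-70, Mul(-7, T)))
Pow(Add(Function('z')(Add(Mul(-4, 1), 3)), Function('S')(Function('b')(J))), 2) = Pow(Add(Add(-70, Mul(-7, Add(Mul(-4, 1), 3))), Mul(2, Pow(4, -1))), 2) = Pow(Add(Add(-70, Mul(-7, Add(-4, 3))), Mul(2, Rational(1, 4))), 2) = Pow(Add(Add(-70, Mul(-7, -1)), Rational(1, 2)), 2) = Pow(Add(Add(-70, 7), Rational(1, 2)), 2) = Pow(Add(-63, Rational(1, 2)), 2) = Pow(Rational(-125, 2), 2) = Rational(15625, 4)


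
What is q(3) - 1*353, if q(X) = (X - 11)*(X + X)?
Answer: -401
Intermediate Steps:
q(X) = 2*X*(-11 + X) (q(X) = (-11 + X)*(2*X) = 2*X*(-11 + X))
q(3) - 1*353 = 2*3*(-11 + 3) - 1*353 = 2*3*(-8) - 353 = -48 - 353 = -401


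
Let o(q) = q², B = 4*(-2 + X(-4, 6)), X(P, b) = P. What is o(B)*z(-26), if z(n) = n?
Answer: -14976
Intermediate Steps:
B = -24 (B = 4*(-2 - 4) = 4*(-6) = -24)
o(B)*z(-26) = (-24)²*(-26) = 576*(-26) = -14976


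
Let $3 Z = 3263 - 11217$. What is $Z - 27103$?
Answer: $- \frac{89263}{3} \approx -29754.0$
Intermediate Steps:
$Z = - \frac{7954}{3}$ ($Z = \frac{3263 - 11217}{3} = \frac{1}{3} \left(-7954\right) = - \frac{7954}{3} \approx -2651.3$)
$Z - 27103 = - \frac{7954}{3} - 27103 = - \frac{89263}{3}$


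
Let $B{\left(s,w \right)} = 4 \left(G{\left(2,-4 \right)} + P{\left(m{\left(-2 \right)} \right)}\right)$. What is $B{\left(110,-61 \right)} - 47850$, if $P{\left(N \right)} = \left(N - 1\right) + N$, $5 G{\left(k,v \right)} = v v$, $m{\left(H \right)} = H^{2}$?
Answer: $- \frac{239046}{5} \approx -47809.0$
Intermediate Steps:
$G{\left(k,v \right)} = \frac{v^{2}}{5}$ ($G{\left(k,v \right)} = \frac{v v}{5} = \frac{v^{2}}{5}$)
$P{\left(N \right)} = -1 + 2 N$ ($P{\left(N \right)} = \left(-1 + N\right) + N = -1 + 2 N$)
$B{\left(s,w \right)} = \frac{204}{5}$ ($B{\left(s,w \right)} = 4 \left(\frac{\left(-4\right)^{2}}{5} - \left(1 - 2 \left(-2\right)^{2}\right)\right) = 4 \left(\frac{1}{5} \cdot 16 + \left(-1 + 2 \cdot 4\right)\right) = 4 \left(\frac{16}{5} + \left(-1 + 8\right)\right) = 4 \left(\frac{16}{5} + 7\right) = 4 \cdot \frac{51}{5} = \frac{204}{5}$)
$B{\left(110,-61 \right)} - 47850 = \frac{204}{5} - 47850 = - \frac{239046}{5}$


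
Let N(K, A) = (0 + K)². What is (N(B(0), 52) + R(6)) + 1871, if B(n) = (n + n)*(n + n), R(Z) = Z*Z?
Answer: 1907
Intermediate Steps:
R(Z) = Z²
B(n) = 4*n² (B(n) = (2*n)*(2*n) = 4*n²)
N(K, A) = K²
(N(B(0), 52) + R(6)) + 1871 = ((4*0²)² + 6²) + 1871 = ((4*0)² + 36) + 1871 = (0² + 36) + 1871 = (0 + 36) + 1871 = 36 + 1871 = 1907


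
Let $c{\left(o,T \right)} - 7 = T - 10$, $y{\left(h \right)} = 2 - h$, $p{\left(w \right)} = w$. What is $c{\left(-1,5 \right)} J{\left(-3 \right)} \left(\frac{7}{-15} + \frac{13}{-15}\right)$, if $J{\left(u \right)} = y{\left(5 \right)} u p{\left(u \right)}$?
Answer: $72$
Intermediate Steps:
$c{\left(o,T \right)} = -3 + T$ ($c{\left(o,T \right)} = 7 + \left(T - 10\right) = 7 + \left(-10 + T\right) = -3 + T$)
$J{\left(u \right)} = - 3 u^{2}$ ($J{\left(u \right)} = \left(2 - 5\right) u u = - 3 u u = - 3 u^{2}$)
$c{\left(-1,5 \right)} J{\left(-3 \right)} \left(\frac{7}{-15} + \frac{13}{-15}\right) = \left(-3 + 5\right) \left(- 3 \left(-3\right)^{2}\right) \left(\frac{7}{-15} + \frac{13}{-15}\right) = 2 \left(\left(-3\right) 9\right) \left(7 \left(- \frac{1}{15}\right) + 13 \left(- \frac{1}{15}\right)\right) = 2 \left(-27\right) \left(- \frac{7}{15} - \frac{13}{15}\right) = \left(-54\right) \left(- \frac{4}{3}\right) = 72$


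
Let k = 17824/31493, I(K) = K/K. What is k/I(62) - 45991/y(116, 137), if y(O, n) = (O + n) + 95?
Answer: -1442191811/10959564 ≈ -131.59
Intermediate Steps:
I(K) = 1
k = 17824/31493 (k = 17824*(1/31493) = 17824/31493 ≈ 0.56597)
y(O, n) = 95 + O + n
k/I(62) - 45991/y(116, 137) = (17824/31493)/1 - 45991/(95 + 116 + 137) = (17824/31493)*1 - 45991/348 = 17824/31493 - 45991*1/348 = 17824/31493 - 45991/348 = -1442191811/10959564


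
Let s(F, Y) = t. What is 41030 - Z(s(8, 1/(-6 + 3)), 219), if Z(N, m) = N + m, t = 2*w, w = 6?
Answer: 40799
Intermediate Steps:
t = 12 (t = 2*6 = 12)
s(F, Y) = 12
41030 - Z(s(8, 1/(-6 + 3)), 219) = 41030 - (12 + 219) = 41030 - 1*231 = 41030 - 231 = 40799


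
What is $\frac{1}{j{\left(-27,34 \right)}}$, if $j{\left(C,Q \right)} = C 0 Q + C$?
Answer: $- \frac{1}{27} \approx -0.037037$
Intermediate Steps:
$j{\left(C,Q \right)} = C$ ($j{\left(C,Q \right)} = 0 Q + C = 0 + C = C$)
$\frac{1}{j{\left(-27,34 \right)}} = \frac{1}{-27} = - \frac{1}{27}$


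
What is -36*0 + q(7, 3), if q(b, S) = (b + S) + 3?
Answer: 13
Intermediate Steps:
q(b, S) = 3 + S + b (q(b, S) = (S + b) + 3 = 3 + S + b)
-36*0 + q(7, 3) = -36*0 + (3 + 3 + 7) = 0 + 13 = 13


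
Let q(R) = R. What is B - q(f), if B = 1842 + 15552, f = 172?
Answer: 17222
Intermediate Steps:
B = 17394
B - q(f) = 17394 - 1*172 = 17394 - 172 = 17222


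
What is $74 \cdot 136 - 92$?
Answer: $9972$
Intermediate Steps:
$74 \cdot 136 - 92 = 10064 - 92 = 9972$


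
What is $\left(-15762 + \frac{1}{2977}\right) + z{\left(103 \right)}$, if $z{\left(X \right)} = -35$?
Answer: $- \frac{47027668}{2977} \approx -15797.0$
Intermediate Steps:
$\left(-15762 + \frac{1}{2977}\right) + z{\left(103 \right)} = \left(-15762 + \frac{1}{2977}\right) - 35 = - \frac{46923473}{2977} - 35 = - \frac{47027668}{2977}$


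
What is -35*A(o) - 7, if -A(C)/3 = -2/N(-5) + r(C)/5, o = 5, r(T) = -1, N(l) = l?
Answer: 14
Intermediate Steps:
A(C) = -3/5 (A(C) = -3*(-2/(-5) - 1/5) = -3*(-2*(-1/5) - 1*1/5) = -3*(2/5 - 1/5) = -3*1/5 = -3/5)
-35*A(o) - 7 = -35*(-3/5) - 7 = 21 - 7 = 14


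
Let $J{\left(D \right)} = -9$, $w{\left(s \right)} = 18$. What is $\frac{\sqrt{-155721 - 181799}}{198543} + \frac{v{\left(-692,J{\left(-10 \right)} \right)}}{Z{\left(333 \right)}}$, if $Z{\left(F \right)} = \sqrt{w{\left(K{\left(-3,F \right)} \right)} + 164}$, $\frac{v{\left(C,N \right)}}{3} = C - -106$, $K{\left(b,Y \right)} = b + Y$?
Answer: $- \frac{879 \sqrt{182}}{91} + \frac{4 i \sqrt{21095}}{198543} \approx -130.31 + 0.0029261 i$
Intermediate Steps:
$K{\left(b,Y \right)} = Y + b$
$v{\left(C,N \right)} = 318 + 3 C$ ($v{\left(C,N \right)} = 3 \left(C - -106\right) = 3 \left(C + 106\right) = 3 \left(106 + C\right) = 318 + 3 C$)
$Z{\left(F \right)} = \sqrt{182}$ ($Z{\left(F \right)} = \sqrt{18 + 164} = \sqrt{182}$)
$\frac{\sqrt{-155721 - 181799}}{198543} + \frac{v{\left(-692,J{\left(-10 \right)} \right)}}{Z{\left(333 \right)}} = \frac{\sqrt{-155721 - 181799}}{198543} + \frac{318 + 3 \left(-692\right)}{\sqrt{182}} = \sqrt{-337520} \cdot \frac{1}{198543} + \left(318 - 2076\right) \frac{\sqrt{182}}{182} = 4 i \sqrt{21095} \cdot \frac{1}{198543} - 1758 \frac{\sqrt{182}}{182} = \frac{4 i \sqrt{21095}}{198543} - \frac{879 \sqrt{182}}{91} = - \frac{879 \sqrt{182}}{91} + \frac{4 i \sqrt{21095}}{198543}$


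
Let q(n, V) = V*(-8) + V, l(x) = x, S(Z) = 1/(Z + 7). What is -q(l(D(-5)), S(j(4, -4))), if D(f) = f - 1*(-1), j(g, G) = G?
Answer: 7/3 ≈ 2.3333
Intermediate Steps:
D(f) = 1 + f (D(f) = f + 1 = 1 + f)
S(Z) = 1/(7 + Z)
q(n, V) = -7*V (q(n, V) = -8*V + V = -7*V)
-q(l(D(-5)), S(j(4, -4))) = -(-7)/(7 - 4) = -(-7)/3 = -1*(-7/3) = 7/3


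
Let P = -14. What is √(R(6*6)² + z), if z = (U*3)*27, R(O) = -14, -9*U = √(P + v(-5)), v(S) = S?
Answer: √(196 - 9*I*√19) ≈ 14.069 - 1.3942*I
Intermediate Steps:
U = -I*√19/9 (U = -√(-14 - 5)/9 = -I*√19/9 ≈ -0.48432*I)
z = -9*I*√19 (z = (-I*√19/9*3)*27 = -I*√19/3*27 = -9*I*√19 ≈ -39.23*I)
√(R(6*6)² + z) = √((-14)² - 9*I*√19) = √(196 - 9*I*√19)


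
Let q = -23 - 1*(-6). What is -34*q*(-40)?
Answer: -23120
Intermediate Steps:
q = -17 (q = -23 + 6 = -17)
-34*q*(-40) = -34*(-17)*(-40) = 578*(-40) = -23120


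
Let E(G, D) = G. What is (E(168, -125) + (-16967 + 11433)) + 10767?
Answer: 5401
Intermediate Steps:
(E(168, -125) + (-16967 + 11433)) + 10767 = (168 + (-16967 + 11433)) + 10767 = (168 - 5534) + 10767 = -5366 + 10767 = 5401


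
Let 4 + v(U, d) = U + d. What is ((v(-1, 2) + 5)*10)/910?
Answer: 2/91 ≈ 0.021978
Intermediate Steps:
v(U, d) = -4 + U + d (v(U, d) = -4 + (U + d) = -4 + U + d)
((v(-1, 2) + 5)*10)/910 = (((-4 - 1 + 2) + 5)*10)/910 = ((-3 + 5)*10)*(1/910) = (2*10)*(1/910) = 20*(1/910) = 2/91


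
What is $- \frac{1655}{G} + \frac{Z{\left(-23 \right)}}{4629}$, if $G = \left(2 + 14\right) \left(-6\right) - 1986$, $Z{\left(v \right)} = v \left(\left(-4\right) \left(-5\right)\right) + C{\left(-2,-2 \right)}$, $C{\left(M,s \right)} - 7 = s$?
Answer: $\frac{745965}{1070842} \approx 0.69662$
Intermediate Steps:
$C{\left(M,s \right)} = 7 + s$
$Z{\left(v \right)} = 5 + 20 v$ ($Z{\left(v \right)} = v \left(\left(-4\right) \left(-5\right)\right) + \left(7 - 2\right) = v 20 + 5 = 20 v + 5 = 5 + 20 v$)
$G = -2082$ ($G = 16 \left(-6\right) - 1986 = -96 - 1986 = -2082$)
$- \frac{1655}{G} + \frac{Z{\left(-23 \right)}}{4629} = - \frac{1655}{-2082} + \frac{5 + 20 \left(-23\right)}{4629} = \left(-1655\right) \left(- \frac{1}{2082}\right) + \left(5 - 460\right) \frac{1}{4629} = \frac{1655}{2082} - \frac{455}{4629} = \frac{745965}{1070842}$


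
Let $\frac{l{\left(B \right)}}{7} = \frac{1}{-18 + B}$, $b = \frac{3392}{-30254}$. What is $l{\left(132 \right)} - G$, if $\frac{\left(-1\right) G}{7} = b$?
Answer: $- \frac{178217}{246354} \approx -0.72342$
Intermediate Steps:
$b = - \frac{1696}{15127}$ ($b = 3392 \left(- \frac{1}{30254}\right) = - \frac{1696}{15127} \approx -0.11212$)
$l{\left(B \right)} = \frac{7}{-18 + B}$
$G = \frac{1696}{2161}$ ($G = \left(-7\right) \left(- \frac{1696}{15127}\right) = \frac{1696}{2161} \approx 0.78482$)
$l{\left(132 \right)} - G = \frac{7}{-18 + 132} - \frac{1696}{2161} = \frac{7}{114} - \frac{1696}{2161} = - \frac{178217}{246354}$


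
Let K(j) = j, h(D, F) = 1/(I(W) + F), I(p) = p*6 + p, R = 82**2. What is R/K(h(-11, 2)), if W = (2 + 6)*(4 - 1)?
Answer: 1143080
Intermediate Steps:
R = 6724
W = 24 (W = 8*3 = 24)
I(p) = 7*p (I(p) = 6*p + p = 7*p)
h(D, F) = 1/(168 + F) (h(D, F) = 1/(7*24 + F) = 1/(168 + F))
R/K(h(-11, 2)) = 6724/(1/(168 + 2)) = 6724/(1/170) = 6724*170 = 1143080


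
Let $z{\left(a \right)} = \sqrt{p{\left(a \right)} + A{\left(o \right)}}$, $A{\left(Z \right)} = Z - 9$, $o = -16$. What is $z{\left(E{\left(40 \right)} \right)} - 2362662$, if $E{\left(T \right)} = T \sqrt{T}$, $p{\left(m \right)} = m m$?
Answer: $-2362662 + 5 \sqrt{2559} \approx -2.3624 \cdot 10^{6}$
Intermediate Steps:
$p{\left(m \right)} = m^{2}$
$E{\left(T \right)} = T^{\frac{3}{2}}$
$A{\left(Z \right)} = -9 + Z$
$z{\left(a \right)} = \sqrt{-25 + a^{2}}$ ($z{\left(a \right)} = \sqrt{a^{2} - 25} = \sqrt{-25 + a^{2}}$)
$z{\left(E{\left(40 \right)} \right)} - 2362662 = \sqrt{-25 + \left(40^{\frac{3}{2}}\right)^{2}} - 2362662 = \sqrt{-25 + \left(80 \sqrt{10}\right)^{2}} - 2362662 = \sqrt{-25 + 64000} - 2362662 = \sqrt{63975} - 2362662 = 5 \sqrt{2559} - 2362662 = -2362662 + 5 \sqrt{2559}$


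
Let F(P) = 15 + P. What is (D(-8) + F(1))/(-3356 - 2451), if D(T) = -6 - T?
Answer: -18/5807 ≈ -0.0030997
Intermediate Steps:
(D(-8) + F(1))/(-3356 - 2451) = ((-6 - 1*(-8)) + (15 + 1))/(-3356 - 2451) = ((-6 + 8) + 16)/(-5807) = (2 + 16)*(-1/5807) = 18*(-1/5807) = -18/5807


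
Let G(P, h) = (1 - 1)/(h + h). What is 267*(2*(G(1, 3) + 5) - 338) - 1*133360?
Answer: -220936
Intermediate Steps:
G(P, h) = 0 (G(P, h) = 0/((2*h)) = 0*(1/(2*h)) = 0)
267*(2*(G(1, 3) + 5) - 338) - 1*133360 = 267*(2*(0 + 5) - 338) - 1*133360 = 267*(2*5 - 338) - 133360 = 267*(10 - 338) - 133360 = 267*(-328) - 133360 = -87576 - 133360 = -220936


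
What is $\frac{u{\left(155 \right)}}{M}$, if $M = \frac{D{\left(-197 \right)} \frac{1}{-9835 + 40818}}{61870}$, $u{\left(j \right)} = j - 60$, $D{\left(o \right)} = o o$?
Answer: $\frac{182107229950}{38809} \approx 4.6924 \cdot 10^{6}$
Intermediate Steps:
$D{\left(o \right)} = o^{2}$
$u{\left(j \right)} = -60 + j$
$M = \frac{38809}{1916918210}$ ($M = \frac{\left(-197\right)^{2} \frac{1}{-9835 + 40818}}{61870} = \frac{38809}{30983} \cdot \frac{1}{61870} = \frac{38809}{1916918210} \approx 2.0246 \cdot 10^{-5}$)
$\frac{u{\left(155 \right)}}{M} = \frac{-60 + 155}{\frac{38809}{1916918210}} = 95 \cdot \frac{1916918210}{38809} = \frac{182107229950}{38809}$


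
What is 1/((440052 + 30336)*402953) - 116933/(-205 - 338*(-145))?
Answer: -515441359516349/215132730292140 ≈ -2.3959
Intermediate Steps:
1/((440052 + 30336)*402953) - 116933/(-205 - 338*(-145)) = (1/402953)/470388 - 116933/(-205 + 49010) = (1/470388)*(1/402953) - 116933/48805 = 1/189544255764 - 116933*1/48805 = 1/189544255764 - 116933/48805 = -515441359516349/215132730292140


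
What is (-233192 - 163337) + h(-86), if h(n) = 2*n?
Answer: -396701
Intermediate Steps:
(-233192 - 163337) + h(-86) = (-233192 - 163337) + 2*(-86) = -396529 - 172 = -396701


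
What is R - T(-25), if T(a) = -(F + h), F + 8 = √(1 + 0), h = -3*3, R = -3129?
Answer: -3145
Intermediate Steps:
h = -9
F = -7 (F = -8 + √(1 + 0) = -8 + √1 = -8 + 1 = -7)
T(a) = 16 (T(a) = -(-7 - 9) = -1*(-16) = 16)
R - T(-25) = -3129 - 1*16 = -3129 - 16 = -3145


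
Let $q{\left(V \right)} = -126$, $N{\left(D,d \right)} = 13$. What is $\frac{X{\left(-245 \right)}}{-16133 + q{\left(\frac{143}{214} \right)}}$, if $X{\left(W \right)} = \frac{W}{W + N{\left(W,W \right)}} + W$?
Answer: $\frac{56595}{3772088} \approx 0.015004$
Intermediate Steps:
$X{\left(W \right)} = W + \frac{W}{13 + W}$ ($X{\left(W \right)} = \frac{W}{W + 13} + W = \frac{W}{13 + W} + W = W + \frac{W}{13 + W}$)
$\frac{X{\left(-245 \right)}}{-16133 + q{\left(\frac{143}{214} \right)}} = \frac{\left(-245\right) \frac{1}{13 - 245} \left(14 - 245\right)}{-16133 - 126} = \frac{\left(-245\right) \frac{1}{-232} \left(-231\right)}{-16259} = \left(-245\right) \left(- \frac{1}{232}\right) \left(-231\right) \left(- \frac{1}{16259}\right) = \left(- \frac{56595}{232}\right) \left(- \frac{1}{16259}\right) = \frac{56595}{3772088}$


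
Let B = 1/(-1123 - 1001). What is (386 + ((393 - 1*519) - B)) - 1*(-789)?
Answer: 2228077/2124 ≈ 1049.0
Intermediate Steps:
B = -1/2124 (B = 1/(-2124) = -1/2124 ≈ -0.00047081)
(386 + ((393 - 1*519) - B)) - 1*(-789) = (386 + ((393 - 1*519) - 1*(-1/2124))) - 1*(-789) = (386 + ((393 - 519) + 1/2124)) + 789 = (386 + (-126 + 1/2124)) + 789 = (386 - 267623/2124) + 789 = 552241/2124 + 789 = 2228077/2124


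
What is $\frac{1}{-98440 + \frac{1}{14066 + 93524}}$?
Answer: $- \frac{107590}{10591159599} \approx -1.0158 \cdot 10^{-5}$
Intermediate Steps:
$\frac{1}{-98440 + \frac{1}{14066 + 93524}} = \frac{1}{-98440 + \frac{1}{107590}} = \frac{1}{- \frac{10591159599}{107590}} = - \frac{107590}{10591159599}$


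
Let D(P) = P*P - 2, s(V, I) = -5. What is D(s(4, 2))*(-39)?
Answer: -897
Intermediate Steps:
D(P) = -2 + P**2 (D(P) = P**2 - 2 = -2 + P**2)
D(s(4, 2))*(-39) = (-2 + (-5)**2)*(-39) = (-2 + 25)*(-39) = 23*(-39) = -897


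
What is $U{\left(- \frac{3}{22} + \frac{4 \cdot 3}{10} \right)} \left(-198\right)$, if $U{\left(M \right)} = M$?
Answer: $- \frac{1053}{5} \approx -210.6$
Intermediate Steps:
$U{\left(- \frac{3}{22} + \frac{4 \cdot 3}{10} \right)} \left(-198\right) = \left(- \frac{3}{22} + \frac{4 \cdot 3}{10}\right) \left(-198\right) = \left(\left(-3\right) \frac{1}{22} + 12 \cdot \frac{1}{10}\right) \left(-198\right) = \left(- \frac{3}{22} + \frac{6}{5}\right) \left(-198\right) = \frac{117}{110} \left(-198\right) = - \frac{1053}{5}$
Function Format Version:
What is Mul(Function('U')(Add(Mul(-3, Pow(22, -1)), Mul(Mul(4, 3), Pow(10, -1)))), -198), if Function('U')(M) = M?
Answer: Rational(-1053, 5) ≈ -210.60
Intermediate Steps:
Mul(Function('U')(Add(Mul(-3, Pow(22, -1)), Mul(Mul(4, 3), Pow(10, -1)))), -198) = Mul(Add(Mul(-3, Pow(22, -1)), Mul(Mul(4, 3), Pow(10, -1))), -198) = Mul(Add(Mul(-3, Rational(1, 22)), Mul(12, Rational(1, 10))), -198) = Mul(Add(Rational(-3, 22), Rational(6, 5)), -198) = Mul(Rational(117, 110), -198) = Rational(-1053, 5)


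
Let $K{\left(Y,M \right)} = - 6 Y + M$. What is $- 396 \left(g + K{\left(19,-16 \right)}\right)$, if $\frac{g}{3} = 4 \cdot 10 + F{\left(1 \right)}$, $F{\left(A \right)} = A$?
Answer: $2772$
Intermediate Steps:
$K{\left(Y,M \right)} = M - 6 Y$
$g = 123$ ($g = 3 \left(4 \cdot 10 + 1\right) = 3 \left(40 + 1\right) = 3 \cdot 41 = 123$)
$- 396 \left(g + K{\left(19,-16 \right)}\right) = - 396 \left(123 - 130\right) = \left(-396\right) \left(-7\right) = 2772$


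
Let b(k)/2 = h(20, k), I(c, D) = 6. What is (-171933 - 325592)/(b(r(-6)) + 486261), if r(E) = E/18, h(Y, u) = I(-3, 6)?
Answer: -497525/486273 ≈ -1.0231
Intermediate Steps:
h(Y, u) = 6
r(E) = E/18 (r(E) = E*(1/18) = E/18)
b(k) = 12 (b(k) = 2*6 = 12)
(-171933 - 325592)/(b(r(-6)) + 486261) = (-171933 - 325592)/(12 + 486261) = -497525/486273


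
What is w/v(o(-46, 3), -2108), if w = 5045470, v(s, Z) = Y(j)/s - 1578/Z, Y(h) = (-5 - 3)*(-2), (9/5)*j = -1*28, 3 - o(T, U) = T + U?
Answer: 122312283740/26579 ≈ 4.6018e+6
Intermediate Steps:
o(T, U) = 3 - T - U (o(T, U) = 3 - (T + U) = 3 + (-T - U) = 3 - T - U)
j = -140/9 (j = 5*(-1*28)/9 = (5/9)*(-28) = -140/9 ≈ -15.556)
Y(h) = 16 (Y(h) = -8*(-2) = 16)
v(s, Z) = -1578/Z + 16/s (v(s, Z) = 16/s - 1578/Z = -1578/Z + 16/s)
w/v(o(-46, 3), -2108) = 5045470/(-1578/(-2108) + 16/(3 - 1*(-46) - 1*3)) = 5045470/(-1578*(-1/2108) + 16/(3 + 46 - 3)) = 5045470/(789/1054 + 16/46) = 5045470/(789/1054 + 16*(1/46)) = 5045470/(789/1054 + 8/23) = 5045470/(26579/24242) = 5045470*(24242/26579) = 122312283740/26579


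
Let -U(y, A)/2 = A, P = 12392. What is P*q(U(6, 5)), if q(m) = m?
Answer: -123920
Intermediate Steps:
U(y, A) = -2*A
P*q(U(6, 5)) = 12392*(-2*5) = 12392*(-10) = -123920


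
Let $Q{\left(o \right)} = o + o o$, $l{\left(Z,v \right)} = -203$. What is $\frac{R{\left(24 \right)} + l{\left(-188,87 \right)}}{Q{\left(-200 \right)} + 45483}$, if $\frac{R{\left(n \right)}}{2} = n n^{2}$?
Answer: $\frac{2495}{7753} \approx 0.32181$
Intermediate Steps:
$R{\left(n \right)} = 2 n^{3}$ ($R{\left(n \right)} = 2 n n^{2} = 2 n^{3}$)
$Q{\left(o \right)} = o + o^{2}$
$\frac{R{\left(24 \right)} + l{\left(-188,87 \right)}}{Q{\left(-200 \right)} + 45483} = \frac{2 \cdot 24^{3} - 203}{- 200 \left(1 - 200\right) + 45483} = \frac{2 \cdot 13824 - 203}{\left(-200\right) \left(-199\right) + 45483} = \frac{27648 - 203}{39800 + 45483} = \frac{27445}{85283} = 27445 \cdot \frac{1}{85283} = \frac{2495}{7753}$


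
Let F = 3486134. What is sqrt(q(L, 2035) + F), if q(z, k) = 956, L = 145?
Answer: sqrt(3487090) ≈ 1867.4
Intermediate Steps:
sqrt(q(L, 2035) + F) = sqrt(956 + 3486134) = sqrt(3487090)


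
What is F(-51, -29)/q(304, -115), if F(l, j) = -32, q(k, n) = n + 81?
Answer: 16/17 ≈ 0.94118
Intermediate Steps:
q(k, n) = 81 + n
F(-51, -29)/q(304, -115) = -32/(81 - 115) = -32/(-34) = -32*(-1/34) = 16/17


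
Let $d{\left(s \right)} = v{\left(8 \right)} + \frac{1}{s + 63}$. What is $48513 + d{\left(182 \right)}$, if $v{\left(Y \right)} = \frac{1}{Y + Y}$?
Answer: $\frac{190171221}{3920} \approx 48513.0$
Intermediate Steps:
$v{\left(Y \right)} = \frac{1}{2 Y}$
$d{\left(s \right)} = \frac{1}{16} + \frac{1}{63 + s}$ ($d{\left(s \right)} = \frac{1}{2 \cdot 8} + \frac{1}{s + 63} = \frac{1}{2} \cdot \frac{1}{8} + \frac{1}{63 + s} = \frac{1}{16} + \frac{1}{63 + s}$)
$48513 + d{\left(182 \right)} = 48513 + \frac{79 + 182}{16 \left(63 + 182\right)} = 48513 + \frac{1}{16} \cdot \frac{1}{245} \cdot 261 = 48513 + \frac{261}{3920} = \frac{190171221}{3920}$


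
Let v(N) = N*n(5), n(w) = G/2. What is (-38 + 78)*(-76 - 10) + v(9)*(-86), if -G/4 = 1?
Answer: -1892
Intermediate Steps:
G = -4 (G = -4*1 = -4)
n(w) = -2 (n(w) = -4/2 = -4*1/2 = -2)
v(N) = -2*N (v(N) = N*(-2) = -2*N)
(-38 + 78)*(-76 - 10) + v(9)*(-86) = (-38 + 78)*(-76 - 10) - 2*9*(-86) = 40*(-86) - 18*(-86) = -3440 + 1548 = -1892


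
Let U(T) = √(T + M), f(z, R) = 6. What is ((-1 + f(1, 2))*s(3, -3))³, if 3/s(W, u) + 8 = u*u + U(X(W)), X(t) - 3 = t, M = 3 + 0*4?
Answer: 3375/64 ≈ 52.734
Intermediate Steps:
M = 3 (M = 3 + 0 = 3)
X(t) = 3 + t
U(T) = √(3 + T) (U(T) = √(T + 3) = √(3 + T))
s(W, u) = 3/(-8 + u² + √(6 + W)) (s(W, u) = 3/(-8 + (u*u + √(3 + (3 + W)))) = 3/(-8 + (u² + √(6 + W))) = 3/(-8 + u² + √(6 + W)))
((-1 + f(1, 2))*s(3, -3))³ = ((-1 + 6)*(3/(-8 + (-3)² + √(6 + 3))))³ = (5*(3/(-8 + 9 + √9)))³ = (5*(3/(-8 + 9 + 3)))³ = (5*(3/4))³ = (5*(3*(¼)))³ = (5*(¾))³ = (15/4)³ = 3375/64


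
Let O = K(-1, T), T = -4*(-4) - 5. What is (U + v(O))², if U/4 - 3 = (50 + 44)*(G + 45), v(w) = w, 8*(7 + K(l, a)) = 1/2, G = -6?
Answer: 55086437025/256 ≈ 2.1518e+8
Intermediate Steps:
T = 11 (T = 16 - 5 = 11)
K(l, a) = -111/16 (K(l, a) = -7 + (⅛)/2 = -7 + (⅛)*(½) = -7 + 1/16 = -111/16)
O = -111/16 ≈ -6.9375
U = 14676 (U = 12 + 4*((50 + 44)*(-6 + 45)) = 12 + 4*(94*39) = 12 + 4*3666 = 12 + 14664 = 14676)
(U + v(O))² = (14676 - 111/16)² = (234705/16)² = 55086437025/256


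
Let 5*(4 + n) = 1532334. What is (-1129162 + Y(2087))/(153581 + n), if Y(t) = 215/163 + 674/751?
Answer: -691119182895/281576708447 ≈ -2.4545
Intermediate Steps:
n = 1532314/5 (n = -4 + (⅕)*1532334 = -4 + 1532334/5 = 1532314/5 ≈ 3.0646e+5)
Y(t) = 271327/122413 (Y(t) = 215*(1/163) + 674*(1/751) = 215/163 + 674/751 = 271327/122413)
(-1129162 + Y(2087))/(153581 + n) = (-1129162 + 271327/122413)/(153581 + 1532314/5) = -138223836579/(122413*2300219/5) = -138223836579/122413*5/2300219 = -691119182895/281576708447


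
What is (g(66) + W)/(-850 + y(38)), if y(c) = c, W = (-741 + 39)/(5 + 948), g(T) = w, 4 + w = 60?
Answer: -26333/386918 ≈ -0.068058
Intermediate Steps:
w = 56 (w = -4 + 60 = 56)
g(T) = 56
W = -702/953 ≈ -0.73662
(g(66) + W)/(-850 + y(38)) = (56 - 702/953)/(-850 + 38) = (52666/953)/(-812) = (52666/953)*(-1/812) = -26333/386918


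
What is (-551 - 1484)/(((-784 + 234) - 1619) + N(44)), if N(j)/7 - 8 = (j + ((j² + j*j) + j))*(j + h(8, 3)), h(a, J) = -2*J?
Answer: -2035/1051247 ≈ -0.0019358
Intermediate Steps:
N(j) = 56 + 7*(-6 + j)*(2*j + 2*j²) (N(j) = 56 + 7*((j + ((j² + j*j) + j))*(j - 2*3)) = 56 + 7*((j + ((j² + j²) + j))*(j - 6)) = 56 + 7*((j + (2*j² + j))*(-6 + j)) = 56 + 7*((j + (j + 2*j²))*(-6 + j)) = 56 + 7*((2*j + 2*j²)*(-6 + j)) = 56 + 7*((-6 + j)*(2*j + 2*j²)) = 56 + 7*(-6 + j)*(2*j + 2*j²))
(-551 - 1484)/(((-784 + 234) - 1619) + N(44)) = (-551 - 1484)/(((-784 + 234) - 1619) + (56 - 84*44 - 70*44² + 14*44³)) = -2035/((-550 - 1619) + (56 - 3696 - 70*1936 + 14*85184)) = -2035/(-2169 + (56 - 3696 - 135520 + 1192576)) = -2035/(-2169 + 1053416) = -2035/1051247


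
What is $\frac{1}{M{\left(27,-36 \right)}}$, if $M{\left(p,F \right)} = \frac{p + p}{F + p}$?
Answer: $- \frac{1}{6} \approx -0.16667$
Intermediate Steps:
$M{\left(p,F \right)} = \frac{2 p}{F + p}$
$\frac{1}{M{\left(27,-36 \right)}} = \frac{1}{2 \cdot 27 \frac{1}{-36 + 27}} = \frac{1}{2 \cdot 27 \frac{1}{-9}} = \frac{1}{2 \cdot 27 \left(- \frac{1}{9}\right)} = \frac{1}{-6} = - \frac{1}{6}$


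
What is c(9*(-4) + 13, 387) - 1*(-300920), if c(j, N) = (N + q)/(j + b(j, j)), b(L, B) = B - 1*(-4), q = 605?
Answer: 6318824/21 ≈ 3.0090e+5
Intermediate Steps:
b(L, B) = 4 + B (b(L, B) = B + 4 = 4 + B)
c(j, N) = (605 + N)/(4 + 2*j) (c(j, N) = (N + 605)/(j + (4 + j)) = (605 + N)/(4 + 2*j))
c(9*(-4) + 13, 387) - 1*(-300920) = (605 + 387)/(2*(2 + (9*(-4) + 13))) - 1*(-300920) = (½)*992/(2 + (-36 + 13)) + 300920 = (½)*992/(2 - 23) + 300920 = (½)*992/(-21) + 300920 = (½)*(-1/21)*992 + 300920 = -496/21 + 300920 = 6318824/21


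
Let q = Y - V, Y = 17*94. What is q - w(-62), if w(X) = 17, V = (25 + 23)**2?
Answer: -723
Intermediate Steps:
Y = 1598
V = 2304 (V = 48**2 = 2304)
q = -706 (q = 1598 - 1*2304 = 1598 - 2304 = -706)
q - w(-62) = -706 - 1*17 = -706 - 17 = -723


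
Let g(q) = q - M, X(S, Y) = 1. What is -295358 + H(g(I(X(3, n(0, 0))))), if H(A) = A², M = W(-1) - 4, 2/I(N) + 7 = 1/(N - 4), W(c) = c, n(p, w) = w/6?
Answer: -35735614/121 ≈ -2.9534e+5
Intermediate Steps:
n(p, w) = w/6 (n(p, w) = w*(⅙) = w/6)
I(N) = 2/(-7 + 1/(-4 + N)) (I(N) = 2/(-7 + 1/(N - 4)) = 2/(-7 + 1/(-4 + N)))
M = -5 (M = -1 - 4 = -5)
g(q) = 5 + q (g(q) = q - 1*(-5) = q + 5 = 5 + q)
-295358 + H(g(I(X(3, n(0, 0))))) = -295358 + (5 + 2*(4 - 1*1)/(-29 + 7*1))² = -295358 + (5 + 2*(4 - 1)/(-29 + 7))² = -295358 + (5 + 2*3/(-22))² = -295358 + (5 + 2*(-1/22)*3)² = -295358 + (5 - 3/11)² = -295358 + (52/11)² = -295358 + 2704/121 = -35735614/121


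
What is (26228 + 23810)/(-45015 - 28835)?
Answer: -25019/36925 ≈ -0.67756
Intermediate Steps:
(26228 + 23810)/(-45015 - 28835) = 50038/(-73850) = 50038*(-1/73850) = -25019/36925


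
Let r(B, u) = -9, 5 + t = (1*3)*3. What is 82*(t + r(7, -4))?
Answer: -410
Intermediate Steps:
t = 4 (t = -5 + (1*3)*3 = -5 + 3*3 = -5 + 9 = 4)
82*(t + r(7, -4)) = 82*(4 - 9) = 82*(-5) = -410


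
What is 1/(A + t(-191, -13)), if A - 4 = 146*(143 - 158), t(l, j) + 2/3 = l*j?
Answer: 3/889 ≈ 0.0033746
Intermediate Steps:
t(l, j) = -⅔ + j*l (t(l, j) = -⅔ + l*j = -⅔ + j*l)
A = -2186 (A = 4 + 146*(143 - 158) = 4 + 146*(-15) = 4 - 2190 = -2186)
1/(A + t(-191, -13)) = 1/(-2186 + (-⅔ - 13*(-191))) = 1/(-2186 + (-⅔ + 2483)) = 1/(-2186 + 7447/3) = 1/(889/3) = 3/889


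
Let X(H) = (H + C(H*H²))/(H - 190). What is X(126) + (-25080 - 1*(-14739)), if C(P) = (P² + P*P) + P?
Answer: -4001505472539/32 ≈ -1.2505e+11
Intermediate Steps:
C(P) = P + 2*P² (C(P) = (P² + P²) + P = 2*P² + P = P + 2*P²)
X(H) = (H + H³*(1 + 2*H³))/(-190 + H) (X(H) = (H + (H*H²)*(1 + 2*(H*H²)))/(H - 190) = (H + H³*(1 + 2*H³))/(-190 + H))
X(126) + (-25080 - 1*(-14739)) = (126 + 126³ + 2*126⁶)/(-190 + 126) + (-25080 - 1*(-14739)) = (126 + 2000376 + 2*4001504141376)/(-64) + (-25080 + 14739) = -(126 + 2000376 + 8003008282752)/64 - 10341 = -1/64*8003010283254 - 10341 = -4001505141627/32 - 10341 = -4001505472539/32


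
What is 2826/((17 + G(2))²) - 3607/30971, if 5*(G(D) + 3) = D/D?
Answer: 2169918263/156124811 ≈ 13.899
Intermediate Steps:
G(D) = -14/5 (G(D) = -3 + (D/D)/5 = -3 + (⅕)*1 = -3 + ⅕ = -14/5)
2826/((17 + G(2))²) - 3607/30971 = 2826/((17 - 14/5)²) - 3607/30971 = 2826/((71/5)²) - 3607*1/30971 = 2826/(5041/25) - 3607/30971 = 2826*(25/5041) - 3607/30971 = 70650/5041 - 3607/30971 = 2169918263/156124811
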